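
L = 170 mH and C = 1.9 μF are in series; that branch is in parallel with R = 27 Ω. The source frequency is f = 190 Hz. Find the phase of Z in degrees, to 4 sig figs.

-6.474°

ω = 2πf = 1194 rad/s
X_L = ωL = 202.9 Ω
X_C = 1/(ωC) = 440.9 Ω
Branch 1: Z₁ = R = 27.00 Ω
Branch 2 (series LC): Z₂ = j(X_L − X_C) = −j237.9 Ω
Parallel: Z = Z₁Z₂/(Z₁+Z₂), |Z| = 26.83 Ω, ∠Z = -6.474°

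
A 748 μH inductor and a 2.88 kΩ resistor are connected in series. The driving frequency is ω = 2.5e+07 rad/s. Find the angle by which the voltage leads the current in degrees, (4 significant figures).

X_L = ωL = 18700 Ω
Z = 2880 + j18700 Ω
|Z| = √(2880² + 18700²) = 18920 Ω
∠Z = arctan(18700/2880) = 81.24°

81.24°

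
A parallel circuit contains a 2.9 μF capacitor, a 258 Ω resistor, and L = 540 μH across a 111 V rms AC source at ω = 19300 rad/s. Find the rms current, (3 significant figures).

X_L = ωL = 10.4 Ω
X_C = 1/(ωC) = 17.9 Ω
Parallel: admittances add. Y = 1/R + 1/(jωL) + jωC
Y = (0.00388 − j0.0400) S
|Y| = 0.0402 S → |Z| = 1/|Y| = 24.9 Ω, ∠Z = −∠Y = 84.5°
I = V/|Z| = 111/24.9 = 4.46 A

4.46 A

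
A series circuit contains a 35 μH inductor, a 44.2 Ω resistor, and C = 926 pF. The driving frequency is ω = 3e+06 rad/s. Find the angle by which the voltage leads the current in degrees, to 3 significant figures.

X_L = ωL = 105 Ω
X_C = 1/(ωC) = 360 Ω
Net reactance X = X_L − X_C = -255 Ω
Z = 44.2 − j255 Ω
|Z| = √(44.2² + 255²) = 259 Ω
∠Z = arctan(-255/44.2) = -80.2°

-80.2°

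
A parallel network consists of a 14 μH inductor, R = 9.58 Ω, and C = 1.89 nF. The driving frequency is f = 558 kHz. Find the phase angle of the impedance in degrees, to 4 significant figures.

7.502°

ω = 2πf = 3.506e+06 rad/s
X_L = ωL = 49.08 Ω
X_C = 1/(ωC) = 150.9 Ω
Parallel: admittances add. Y = 1/R + 1/(jωL) + jωC
Y = (0.1044 − j0.01375) S
|Y| = 0.1053 S → |Z| = 1/|Y| = 9.498 Ω, ∠Z = −∠Y = 7.502°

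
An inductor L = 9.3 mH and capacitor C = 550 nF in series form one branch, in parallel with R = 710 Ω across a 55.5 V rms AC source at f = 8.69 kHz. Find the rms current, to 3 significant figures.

141 mA

ω = 2πf = 54600 rad/s
X_L = ωL = 508 Ω
X_C = 1/(ωC) = 33.3 Ω
Branch 1: Z₁ = R = 710 Ω
Branch 2 (series LC): Z₂ = j(X_L − X_C) = j474 Ω
Parallel: Z = Z₁Z₂/(Z₁+Z₂), |Z| = 395 Ω, ∠Z = 56.2°
I = V/|Z| = 55.5/395 = 141 mA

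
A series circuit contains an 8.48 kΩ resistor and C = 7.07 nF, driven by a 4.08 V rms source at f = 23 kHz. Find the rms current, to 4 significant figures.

ω = 2πf = 144500 rad/s
X_C = 1/(ωC) = 978.8 Ω
Z = 8480 − j978.8 Ω
|Z| = √(8480² + 978.8²) = 8536 Ω
I = V/|Z| = 4.08/8536 = 478.0 μA

478.0 μA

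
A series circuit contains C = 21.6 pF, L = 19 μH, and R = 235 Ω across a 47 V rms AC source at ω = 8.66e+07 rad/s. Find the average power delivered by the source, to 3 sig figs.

X_L = ωL = 1650 Ω
X_C = 1/(ωC) = 535 Ω
Net reactance X = X_L − X_C = 1110 Ω
Z = 235 + j1110 Ω
|Z| = √(235² + 1110²) = 1140 Ω
∠Z = arctan(1110/235) = 78.1°
I = V/|Z| = 41.4 mA
P = VI cos φ = 47 × 0.0414 × cos(78.1°) = 403 mW

403 mW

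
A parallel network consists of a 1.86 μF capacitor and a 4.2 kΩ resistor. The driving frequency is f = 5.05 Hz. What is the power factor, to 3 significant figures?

ω = 2πf = 31.73 rad/s
X_C = 1/(ωC) = 16900 Ω
Parallel: admittances add. Y = 1/R + jωC
Y = (0.000238 + j5.9e-05) S
|Y| = 0.000245 S → |Z| = 1/|Y| = 4080 Ω, ∠Z = −∠Y = -13.9°
cos φ = cos(-13.9°) = 0.971

0.971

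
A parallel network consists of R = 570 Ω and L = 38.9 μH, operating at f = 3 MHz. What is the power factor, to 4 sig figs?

0.7895

ω = 2πf = 1.885e+07 rad/s
X_L = ωL = 733.2 Ω
Parallel: admittances add. Y = 1/R + 1/(jωL)
Y = (0.001754 − j0.001364) S
|Y| = 0.002222 S → |Z| = 1/|Y| = 450.0 Ω, ∠Z = −∠Y = 37.86°
cos φ = cos(37.86°) = 0.7895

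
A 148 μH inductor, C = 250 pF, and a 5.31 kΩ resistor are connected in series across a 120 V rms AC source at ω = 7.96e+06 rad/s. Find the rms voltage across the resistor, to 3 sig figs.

119 V

X_L = ωL = 1180 Ω
X_C = 1/(ωC) = 503 Ω
Net reactance X = X_L − X_C = 676 Ω
Z = 5310 + j676 Ω
|Z| = √(5310² + 676²) = 5350 Ω
I = V/|Z| = 22.4 mA
V_R = I·|Z_R| = 0.0224 × 5310 = 119 V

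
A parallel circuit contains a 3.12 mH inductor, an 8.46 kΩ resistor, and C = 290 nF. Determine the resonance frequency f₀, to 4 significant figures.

5.291 kHz

ω₀ = 1/√(LC) = 1/√(0.00312 × 2.9e-07) = 33240 rad/s
f₀ = ω₀/(2π) = 5.291 kHz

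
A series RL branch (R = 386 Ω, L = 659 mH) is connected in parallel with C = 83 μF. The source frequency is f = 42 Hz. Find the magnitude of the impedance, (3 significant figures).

ω = 2πf = 263.9 rad/s
X_L = ωL = 174 Ω
X_C = 1/(ωC) = 45.7 Ω
Branch 1 (R+jX_L): Z₁ = 386 + j174 Ω, |Z₁| = 423 Ω
Branch 2 (−jX_C): Z₂ = −j45.7 Ω
Parallel: Z = Z₁Z₂/(Z₁+Z₂), |Z| = 47.5 Ω, ∠Z = -84.1°

47.5 Ω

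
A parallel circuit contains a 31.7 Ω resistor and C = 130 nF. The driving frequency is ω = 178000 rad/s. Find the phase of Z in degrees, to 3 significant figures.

-36.3°

X_C = 1/(ωC) = 43.2 Ω
Parallel: admittances add. Y = 1/R + jωC
Y = (0.0315 + j0.0231) S
|Y| = 0.0391 S → |Z| = 1/|Y| = 25.6 Ω, ∠Z = −∠Y = -36.3°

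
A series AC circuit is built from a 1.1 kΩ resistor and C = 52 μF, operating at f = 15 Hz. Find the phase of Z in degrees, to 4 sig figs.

-10.51°

ω = 2πf = 94.25 rad/s
X_C = 1/(ωC) = 204.0 Ω
Z = 1100 − j204.0 Ω
|Z| = √(1100² + 204.0²) = 1119 Ω
∠Z = arctan(-204.0/1100) = -10.51°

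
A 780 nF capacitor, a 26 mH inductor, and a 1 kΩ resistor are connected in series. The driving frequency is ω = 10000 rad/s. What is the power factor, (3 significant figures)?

0.991

X_L = ωL = 260 Ω
X_C = 1/(ωC) = 128 Ω
Net reactance X = X_L − X_C = 132 Ω
Z = 1000 + j132 Ω
|Z| = √(1000² + 132²) = 1010 Ω
∠Z = arctan(132/1000) = 7.51°
cos φ = cos(7.51°) = 0.991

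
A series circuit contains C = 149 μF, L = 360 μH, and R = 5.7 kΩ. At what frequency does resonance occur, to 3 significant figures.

ω₀ = 1/√(LC) = 1/√(0.00036 × 0.000149) = 4318 rad/s
f₀ = ω₀/(2π) = 687 Hz

687 Hz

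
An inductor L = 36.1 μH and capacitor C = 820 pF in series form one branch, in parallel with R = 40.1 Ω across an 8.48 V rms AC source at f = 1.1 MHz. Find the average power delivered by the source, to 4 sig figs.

ω = 2πf = 6.912e+06 rad/s
X_L = ωL = 249.5 Ω
X_C = 1/(ωC) = 176.4 Ω
Branch 1: Z₁ = R = 40.10 Ω
Branch 2 (series LC): Z₂ = j(X_L − X_C) = j73.06 Ω
Parallel: Z = Z₁Z₂/(Z₁+Z₂), |Z| = 35.15 Ω, ∠Z = 28.76°
I = V/|Z| = 241.2 mA
P = VI cos φ = 8.48 × 0.2412 × cos(28.76°) = 1.793 W

1.793 W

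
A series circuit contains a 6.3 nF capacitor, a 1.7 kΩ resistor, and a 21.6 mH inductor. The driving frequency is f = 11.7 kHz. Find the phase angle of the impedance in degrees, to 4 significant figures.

ω = 2πf = 73510 rad/s
X_L = ωL = 1588 Ω
X_C = 1/(ωC) = 2159 Ω
Net reactance X = X_L − X_C = -571.3 Ω
Z = 1700 − j571.3 Ω
|Z| = √(1700² + 571.3²) = 1793 Ω
∠Z = arctan(-571.3/1700) = -18.58°

-18.58°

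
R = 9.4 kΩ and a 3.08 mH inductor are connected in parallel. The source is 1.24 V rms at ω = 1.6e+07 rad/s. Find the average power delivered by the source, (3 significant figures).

X_L = ωL = 49300 Ω
Parallel: admittances add. Y = 1/R + 1/(jωL)
Y = (0.000106 − j2.03e-05) S
|Y| = 0.000108 S → |Z| = 1/|Y| = 9230 Ω, ∠Z = −∠Y = 10.8°
I = V/|Z| = 134 μA
P = VI cos φ = 1.24 × 0.000134 × cos(10.8°) = 164 μW

164 μW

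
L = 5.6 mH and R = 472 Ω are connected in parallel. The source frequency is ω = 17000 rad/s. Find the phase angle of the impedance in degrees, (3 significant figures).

78.6°

X_L = ωL = 95.2 Ω
Parallel: admittances add. Y = 1/R + 1/(jωL)
Y = (0.00212 − j0.0105) S
|Y| = 0.0107 S → |Z| = 1/|Y| = 93.3 Ω, ∠Z = −∠Y = 78.6°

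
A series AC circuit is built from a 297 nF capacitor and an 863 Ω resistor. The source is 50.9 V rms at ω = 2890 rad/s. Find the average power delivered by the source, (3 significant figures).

X_C = 1/(ωC) = 1170 Ω
Z = 863 − j1170 Ω
|Z| = √(863² + 1170²) = 1450 Ω
∠Z = arctan(-1170/863) = -53.5°
I = V/|Z| = 35.1 mA
P = VI cos φ = 50.9 × 0.0351 × cos(-53.5°) = 1.06 W

1.06 W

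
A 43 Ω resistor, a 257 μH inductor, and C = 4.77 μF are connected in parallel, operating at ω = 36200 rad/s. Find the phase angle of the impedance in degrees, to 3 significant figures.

-70.4°

X_L = ωL = 9.30 Ω
X_C = 1/(ωC) = 5.79 Ω
Parallel: admittances add. Y = 1/R + 1/(jωL) + jωC
Y = (0.0233 + j0.0652) S
|Y| = 0.0692 S → |Z| = 1/|Y| = 14.4 Ω, ∠Z = −∠Y = -70.4°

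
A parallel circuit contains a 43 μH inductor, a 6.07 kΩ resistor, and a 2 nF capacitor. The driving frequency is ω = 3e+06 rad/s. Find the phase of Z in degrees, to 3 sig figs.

84.6°

X_L = ωL = 129 Ω
X_C = 1/(ωC) = 167 Ω
Parallel: admittances add. Y = 1/R + 1/(jωL) + jωC
Y = (0.000165 − j0.00175) S
|Y| = 0.00176 S → |Z| = 1/|Y| = 568 Ω, ∠Z = −∠Y = 84.6°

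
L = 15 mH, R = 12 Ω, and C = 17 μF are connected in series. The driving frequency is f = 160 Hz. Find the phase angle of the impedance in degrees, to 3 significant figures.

ω = 2πf = 1005 rad/s
X_L = ωL = 15.1 Ω
X_C = 1/(ωC) = 58.5 Ω
Net reactance X = X_L − X_C = -43.4 Ω
Z = 12.0 − j43.4 Ω
|Z| = √(12.0² + 43.4²) = 45.1 Ω
∠Z = arctan(-43.4/12.0) = -74.6°

-74.6°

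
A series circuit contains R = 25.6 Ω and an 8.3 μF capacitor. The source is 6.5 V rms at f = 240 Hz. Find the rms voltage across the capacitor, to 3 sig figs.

6.19 V

ω = 2πf = 1508 rad/s
X_C = 1/(ωC) = 79.9 Ω
Z = 25.6 − j79.9 Ω
|Z| = √(25.6² + 79.9²) = 83.9 Ω
I = V/|Z| = 77.5 mA
V_C = I·|Z_C| = 0.0775 × 79.9 = 6.19 V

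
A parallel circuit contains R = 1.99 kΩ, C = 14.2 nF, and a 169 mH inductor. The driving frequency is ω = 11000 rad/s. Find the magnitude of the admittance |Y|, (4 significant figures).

631.1 μS

X_L = ωL = 1859 Ω
X_C = 1/(ωC) = 6402 Ω
Parallel: admittances add. Y = 1/R + 1/(jωL) + jωC
Y = (0.0005025 − j0.0003817) S
|Y| = 0.0006311 S → |Z| = 1/|Y| = 1585 Ω, ∠Z = −∠Y = 37.22°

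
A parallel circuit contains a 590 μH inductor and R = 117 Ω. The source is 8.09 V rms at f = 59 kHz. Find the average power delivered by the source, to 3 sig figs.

ω = 2πf = 370700 rad/s
X_L = ωL = 219 Ω
Parallel: admittances add. Y = 1/R + 1/(jωL)
Y = (0.00855 − j0.00457) S
|Y| = 0.00969 S → |Z| = 1/|Y| = 103 Ω, ∠Z = −∠Y = 28.1°
I = V/|Z| = 78.4 mA
P = VI cos φ = 8.09 × 0.0784 × cos(28.1°) = 559 mW

559 mW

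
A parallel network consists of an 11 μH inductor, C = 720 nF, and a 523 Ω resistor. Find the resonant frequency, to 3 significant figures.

ω₀ = 1/√(LC) = 1/√(1.1e-05 × 7.2e-07) = 355300 rad/s
f₀ = ω₀/(2π) = 56.6 kHz

56.6 kHz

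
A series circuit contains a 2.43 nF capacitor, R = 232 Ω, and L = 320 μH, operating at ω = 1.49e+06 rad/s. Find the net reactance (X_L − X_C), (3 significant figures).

X_L = ωL = 477 Ω
X_C = 1/(ωC) = 276 Ω
X = 477 − 276 = 201 Ω

201 Ω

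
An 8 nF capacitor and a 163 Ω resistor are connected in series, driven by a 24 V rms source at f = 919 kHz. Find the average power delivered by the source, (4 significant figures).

ω = 2πf = 5.774e+06 rad/s
X_C = 1/(ωC) = 21.65 Ω
Z = 163.0 − j21.65 Ω
|Z| = √(163.0² + 21.65²) = 164.4 Ω
∠Z = arctan(-21.65/163.0) = -7.565°
I = V/|Z| = 146.0 mA
P = VI cos φ = 24 × 0.1460 × cos(-7.565°) = 3.472 W

3.472 W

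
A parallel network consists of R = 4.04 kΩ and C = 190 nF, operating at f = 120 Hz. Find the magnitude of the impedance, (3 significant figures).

3500 Ω

ω = 2πf = 754.0 rad/s
X_C = 1/(ωC) = 6980 Ω
Parallel: admittances add. Y = 1/R + jωC
Y = (0.000248 + j0.000143) S
|Y| = 0.000286 S → |Z| = 1/|Y| = 3500 Ω, ∠Z = −∠Y = -30.1°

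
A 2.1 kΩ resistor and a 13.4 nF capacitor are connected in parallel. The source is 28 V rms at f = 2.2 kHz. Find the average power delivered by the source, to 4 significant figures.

373.3 mW

ω = 2πf = 13820 rad/s
X_C = 1/(ωC) = 5399 Ω
Parallel: admittances add. Y = 1/R + jωC
Y = (0.0004762 + j0.0001852) S
|Y| = 0.0005109 S → |Z| = 1/|Y| = 1957 Ω, ∠Z = −∠Y = -21.26°
I = V/|Z| = 14.31 mA
P = VI cos φ = 28 × 0.01431 × cos(-21.26°) = 373.3 mW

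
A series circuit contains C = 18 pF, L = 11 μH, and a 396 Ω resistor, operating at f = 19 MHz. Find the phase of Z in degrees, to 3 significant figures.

ω = 2πf = 1.194e+08 rad/s
X_L = ωL = 1310 Ω
X_C = 1/(ωC) = 465 Ω
Net reactance X = X_L − X_C = 848 Ω
Z = 396 + j848 Ω
|Z| = √(396² + 848²) = 936 Ω
∠Z = arctan(848/396) = 65.0°

65.0°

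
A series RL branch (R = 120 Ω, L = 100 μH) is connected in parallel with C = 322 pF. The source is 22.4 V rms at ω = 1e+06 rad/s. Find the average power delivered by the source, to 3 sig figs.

X_L = ωL = 100 Ω
X_C = 1/(ωC) = 3110 Ω
Branch 1 (R+jX_L): Z₁ = 120 + j100 Ω, |Z₁| = 156 Ω
Branch 2 (−jX_C): Z₂ = −j3110 Ω
Parallel: Z = Z₁Z₂/(Z₁+Z₂), |Z| = 161 Ω, ∠Z = 37.5°
I = V/|Z| = 139 mA
P = VI cos φ = 22.4 × 0.139 × cos(37.5°) = 2.47 W

2.47 W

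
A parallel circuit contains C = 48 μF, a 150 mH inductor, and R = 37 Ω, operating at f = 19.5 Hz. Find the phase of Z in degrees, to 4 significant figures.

60.89°

ω = 2πf = 122.5 rad/s
X_L = ωL = 18.38 Ω
X_C = 1/(ωC) = 170.0 Ω
Parallel: admittances add. Y = 1/R + 1/(jωL) + jωC
Y = (0.02703 − j0.04853) S
|Y| = 0.05555 S → |Z| = 1/|Y| = 18.00 Ω, ∠Z = −∠Y = 60.89°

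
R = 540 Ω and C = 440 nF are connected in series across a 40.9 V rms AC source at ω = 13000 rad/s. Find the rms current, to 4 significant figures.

72.06 mA

X_C = 1/(ωC) = 174.8 Ω
Z = 540.0 − j174.8 Ω
|Z| = √(540.0² + 174.8²) = 567.6 Ω
I = V/|Z| = 40.9/567.6 = 72.06 mA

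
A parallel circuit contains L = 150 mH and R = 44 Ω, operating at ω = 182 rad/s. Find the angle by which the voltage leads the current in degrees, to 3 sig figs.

X_L = ωL = 27.3 Ω
Parallel: admittances add. Y = 1/R + 1/(jωL)
Y = (0.0227 − j0.0366) S
|Y| = 0.0431 S → |Z| = 1/|Y| = 23.2 Ω, ∠Z = −∠Y = 58.2°

58.2°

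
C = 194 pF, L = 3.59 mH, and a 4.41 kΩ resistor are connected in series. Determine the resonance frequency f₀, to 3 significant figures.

191 kHz

ω₀ = 1/√(LC) = 1/√(0.00359 × 1.94e-10) = 1.198e+06 rad/s
f₀ = ω₀/(2π) = 191 kHz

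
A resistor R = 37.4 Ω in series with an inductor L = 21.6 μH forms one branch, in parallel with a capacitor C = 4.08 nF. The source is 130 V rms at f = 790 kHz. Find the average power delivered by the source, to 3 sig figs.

ω = 2πf = 4.964e+06 rad/s
X_L = ωL = 107 Ω
X_C = 1/(ωC) = 49.4 Ω
Branch 1 (R+jX_L): Z₁ = 37.4 + j107 Ω, |Z₁| = 114 Ω
Branch 2 (−jX_C): Z₂ = −j49.4 Ω
Parallel: Z = Z₁Z₂/(Z₁+Z₂), |Z| = 81.4 Ω, ∠Z = -76.3°
I = V/|Z| = 1.60 A
P = VI cos φ = 130 × 1.60 × cos(-76.3°) = 49.0 W

49.0 W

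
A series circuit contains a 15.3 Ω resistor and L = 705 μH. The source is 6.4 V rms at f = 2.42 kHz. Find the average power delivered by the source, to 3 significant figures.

1.80 W

ω = 2πf = 15210 rad/s
X_L = ωL = 10.7 Ω
Z = 15.3 + j10.7 Ω
|Z| = √(15.3² + 10.7²) = 18.7 Ω
∠Z = arctan(10.7/15.3) = 35.0°
I = V/|Z| = 343 mA
P = VI cos φ = 6.4 × 0.343 × cos(35.0°) = 1.80 W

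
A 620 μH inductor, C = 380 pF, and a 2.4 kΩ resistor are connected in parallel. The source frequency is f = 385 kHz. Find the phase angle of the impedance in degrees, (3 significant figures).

ω = 2πf = 2.419e+06 rad/s
X_L = ωL = 1500 Ω
X_C = 1/(ωC) = 1090 Ω
Parallel: admittances add. Y = 1/R + 1/(jωL) + jωC
Y = (0.000417 + j0.000252) S
|Y| = 0.000487 S → |Z| = 1/|Y| = 2050 Ω, ∠Z = −∠Y = -31.2°

-31.2°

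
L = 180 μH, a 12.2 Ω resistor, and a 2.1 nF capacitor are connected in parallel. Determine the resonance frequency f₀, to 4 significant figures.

ω₀ = 1/√(LC) = 1/√(0.00018 × 2.1e-09) = 1.627e+06 rad/s
f₀ = ω₀/(2π) = 258.9 kHz

258.9 kHz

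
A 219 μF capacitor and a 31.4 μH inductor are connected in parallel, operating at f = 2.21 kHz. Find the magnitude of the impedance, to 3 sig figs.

ω = 2πf = 13890 rad/s
X_L = ωL = 0.436 Ω
X_C = 1/(ωC) = 0.329 Ω
Parallel: admittances add. Y = 1/(jωL) + jωC
Y = (0 + j0.748) S
|Y| = 0.748 S → |Z| = 1/|Y| = 1.34 Ω, ∠Z = −∠Y = -90.0°

1.34 Ω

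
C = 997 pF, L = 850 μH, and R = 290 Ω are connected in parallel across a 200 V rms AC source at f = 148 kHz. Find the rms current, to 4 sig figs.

ω = 2πf = 929900 rad/s
X_L = ωL = 790.4 Ω
X_C = 1/(ωC) = 1079 Ω
Parallel: admittances add. Y = 1/R + 1/(jωL) + jωC
Y = (0.003448 − j0.0003380) S
|Y| = 0.003465 S → |Z| = 1/|Y| = 288.6 Ω, ∠Z = −∠Y = 5.599°
I = V/|Z| = 200/288.6 = 693.0 mA

693.0 mA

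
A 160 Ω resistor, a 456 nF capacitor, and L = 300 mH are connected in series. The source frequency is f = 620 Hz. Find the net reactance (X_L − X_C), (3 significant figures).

ω = 2πf = 3896 rad/s
X_L = ωL = 1170 Ω
X_C = 1/(ωC) = 563 Ω
X = 1170 − 563 = 606 Ω

606 Ω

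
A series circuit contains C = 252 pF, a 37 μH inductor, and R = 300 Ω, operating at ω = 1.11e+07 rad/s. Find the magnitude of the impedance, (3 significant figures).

X_L = ωL = 411 Ω
X_C = 1/(ωC) = 358 Ω
Net reactance X = X_L − X_C = 53.2 Ω
Z = 300 + j53.2 Ω
|Z| = √(300² + 53.2²) = 305 Ω

305 Ω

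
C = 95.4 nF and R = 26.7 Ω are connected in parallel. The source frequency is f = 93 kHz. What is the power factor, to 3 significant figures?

ω = 2πf = 584300 rad/s
X_C = 1/(ωC) = 17.9 Ω
Parallel: admittances add. Y = 1/R + jωC
Y = (0.0375 + j0.0557) S
|Y| = 0.0672 S → |Z| = 1/|Y| = 14.9 Ω, ∠Z = −∠Y = -56.1°
cos φ = cos(-56.1°) = 0.558

0.558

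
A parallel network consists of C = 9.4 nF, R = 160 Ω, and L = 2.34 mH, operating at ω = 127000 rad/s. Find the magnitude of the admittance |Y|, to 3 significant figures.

6.62 mS

X_L = ωL = 297 Ω
X_C = 1/(ωC) = 838 Ω
Parallel: admittances add. Y = 1/R + 1/(jωL) + jωC
Y = (0.00625 − j0.00217) S
|Y| = 0.00662 S → |Z| = 1/|Y| = 151 Ω, ∠Z = −∠Y = 19.2°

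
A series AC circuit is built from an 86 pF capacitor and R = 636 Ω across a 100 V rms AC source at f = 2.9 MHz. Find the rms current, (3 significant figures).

ω = 2πf = 1.822e+07 rad/s
X_C = 1/(ωC) = 638 Ω
Z = 636 − j638 Ω
|Z| = √(636² + 638²) = 901 Ω
I = V/|Z| = 100/901 = 111 mA

111 mA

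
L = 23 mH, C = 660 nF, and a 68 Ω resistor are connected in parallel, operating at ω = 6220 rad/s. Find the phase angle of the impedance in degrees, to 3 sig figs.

X_L = ωL = 143 Ω
X_C = 1/(ωC) = 244 Ω
Parallel: admittances add. Y = 1/R + 1/(jωL) + jωC
Y = (0.0147 − j0.00288) S
|Y| = 0.0150 S → |Z| = 1/|Y| = 66.7 Ω, ∠Z = −∠Y = 11.1°

11.1°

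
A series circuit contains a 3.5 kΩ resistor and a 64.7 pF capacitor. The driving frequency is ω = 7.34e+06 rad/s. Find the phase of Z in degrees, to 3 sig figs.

X_C = 1/(ωC) = 2110 Ω
Z = 3500 − j2110 Ω
|Z| = √(3500² + 2110²) = 4080 Ω
∠Z = arctan(-2110/3500) = -31.0°

-31.0°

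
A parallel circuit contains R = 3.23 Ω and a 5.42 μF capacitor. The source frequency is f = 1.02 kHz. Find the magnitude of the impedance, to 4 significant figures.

3.210 Ω

ω = 2πf = 6409 rad/s
X_C = 1/(ωC) = 28.79 Ω
Parallel: admittances add. Y = 1/R + jωC
Y = (0.3096 + j0.03474) S
|Y| = 0.3115 S → |Z| = 1/|Y| = 3.210 Ω, ∠Z = −∠Y = -6.402°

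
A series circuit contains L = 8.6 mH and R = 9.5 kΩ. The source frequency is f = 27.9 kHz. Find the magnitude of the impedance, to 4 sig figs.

ω = 2πf = 175300 rad/s
X_L = ωL = 1508 Ω
Z = 9500 + j1508 Ω
|Z| = √(9500² + 1508²) = 9619 Ω

9619 Ω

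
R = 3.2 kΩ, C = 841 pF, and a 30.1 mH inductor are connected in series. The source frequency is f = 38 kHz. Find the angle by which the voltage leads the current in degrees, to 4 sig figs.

34.59°

ω = 2πf = 238800 rad/s
X_L = ωL = 7187 Ω
X_C = 1/(ωC) = 4980 Ω
Net reactance X = X_L − X_C = 2207 Ω
Z = 3200 + j2207 Ω
|Z| = √(3200² + 2207²) = 3887 Ω
∠Z = arctan(2207/3200) = 34.59°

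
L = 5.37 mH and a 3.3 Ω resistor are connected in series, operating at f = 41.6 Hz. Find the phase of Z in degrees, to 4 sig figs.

ω = 2πf = 261.4 rad/s
X_L = ωL = 1.404 Ω
Z = 3.300 + j1.404 Ω
|Z| = √(3.300² + 1.404²) = 3.586 Ω
∠Z = arctan(1.404/3.300) = 23.04°

23.04°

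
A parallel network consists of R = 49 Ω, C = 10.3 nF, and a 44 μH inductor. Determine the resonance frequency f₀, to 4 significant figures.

236.4 kHz

ω₀ = 1/√(LC) = 1/√(4.4e-05 × 1.03e-08) = 1.485e+06 rad/s
f₀ = ω₀/(2π) = 236.4 kHz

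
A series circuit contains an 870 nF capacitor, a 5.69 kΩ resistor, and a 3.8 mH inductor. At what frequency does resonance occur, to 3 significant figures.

ω₀ = 1/√(LC) = 1/√(0.0038 × 8.7e-07) = 17390 rad/s
f₀ = ω₀/(2π) = 2.77 kHz

2.77 kHz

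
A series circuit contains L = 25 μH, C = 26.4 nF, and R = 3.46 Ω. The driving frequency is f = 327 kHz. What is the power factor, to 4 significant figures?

0.1045

ω = 2πf = 2.055e+06 rad/s
X_L = ωL = 51.37 Ω
X_C = 1/(ωC) = 18.44 Ω
Net reactance X = X_L − X_C = 32.93 Ω
Z = 3.460 + j32.93 Ω
|Z| = √(3.460² + 32.93²) = 33.11 Ω
∠Z = arctan(32.93/3.460) = 84.00°
cos φ = cos(84.00°) = 0.1045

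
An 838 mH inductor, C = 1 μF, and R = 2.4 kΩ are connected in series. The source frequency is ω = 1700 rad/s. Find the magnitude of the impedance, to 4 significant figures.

X_L = ωL = 1425 Ω
X_C = 1/(ωC) = 588.2 Ω
Net reactance X = X_L − X_C = 836.4 Ω
Z = 2400 + j836.4 Ω
|Z| = √(2400² + 836.4²) = 2542 Ω

2542 Ω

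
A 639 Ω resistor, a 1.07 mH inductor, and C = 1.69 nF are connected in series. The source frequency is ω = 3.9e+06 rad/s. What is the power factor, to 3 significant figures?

0.157

X_L = ωL = 4170 Ω
X_C = 1/(ωC) = 152 Ω
Net reactance X = X_L − X_C = 4020 Ω
Z = 639 + j4020 Ω
|Z| = √(639² + 4020²) = 4070 Ω
∠Z = arctan(4020/639) = 81.0°
cos φ = cos(81.0°) = 0.157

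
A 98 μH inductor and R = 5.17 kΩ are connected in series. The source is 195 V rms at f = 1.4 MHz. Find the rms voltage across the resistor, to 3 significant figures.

ω = 2πf = 8.796e+06 rad/s
X_L = ωL = 862 Ω
Z = 5170 + j862 Ω
|Z| = √(5170² + 862²) = 5240 Ω
I = V/|Z| = 37.2 mA
V_R = I·|Z_R| = 0.0372 × 5170 = 192 V

192 V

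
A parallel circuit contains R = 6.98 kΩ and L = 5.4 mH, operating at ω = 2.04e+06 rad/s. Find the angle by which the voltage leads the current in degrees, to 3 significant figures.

X_L = ωL = 11000 Ω
Parallel: admittances add. Y = 1/R + 1/(jωL)
Y = (0.000143 − j9.08e-05) S
|Y| = 0.000170 S → |Z| = 1/|Y| = 5900 Ω, ∠Z = −∠Y = 32.4°

32.4°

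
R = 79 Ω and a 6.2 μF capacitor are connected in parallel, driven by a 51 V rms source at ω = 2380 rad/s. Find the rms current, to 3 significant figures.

992 mA

X_C = 1/(ωC) = 67.8 Ω
Parallel: admittances add. Y = 1/R + jωC
Y = (0.0127 + j0.0148) S
|Y| = 0.0194 S → |Z| = 1/|Y| = 51.4 Ω, ∠Z = −∠Y = -49.4°
I = V/|Z| = 51/51.4 = 992 mA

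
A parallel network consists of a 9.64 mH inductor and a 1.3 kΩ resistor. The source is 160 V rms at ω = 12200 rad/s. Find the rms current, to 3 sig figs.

1.37 A

X_L = ωL = 118 Ω
Parallel: admittances add. Y = 1/R + 1/(jωL)
Y = (0.000769 − j0.00850) S
|Y| = 0.00854 S → |Z| = 1/|Y| = 117 Ω, ∠Z = −∠Y = 84.8°
I = V/|Z| = 160/117 = 1.37 A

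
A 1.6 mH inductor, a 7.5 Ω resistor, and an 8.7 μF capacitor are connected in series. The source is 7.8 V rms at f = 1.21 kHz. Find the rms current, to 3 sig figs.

ω = 2πf = 7603 rad/s
X_L = ωL = 12.2 Ω
X_C = 1/(ωC) = 15.1 Ω
Net reactance X = X_L − X_C = -2.95 Ω
Z = 7.50 − j2.95 Ω
|Z| = √(7.50² + 2.95²) = 8.06 Ω
I = V/|Z| = 7.8/8.06 = 968 mA

968 mA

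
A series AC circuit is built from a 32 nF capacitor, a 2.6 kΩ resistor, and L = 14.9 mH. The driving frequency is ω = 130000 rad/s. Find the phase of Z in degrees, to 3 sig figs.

33.1°

X_L = ωL = 1940 Ω
X_C = 1/(ωC) = 240 Ω
Net reactance X = X_L − X_C = 1700 Ω
Z = 2600 + j1700 Ω
|Z| = √(2600² + 1700²) = 3100 Ω
∠Z = arctan(1700/2600) = 33.1°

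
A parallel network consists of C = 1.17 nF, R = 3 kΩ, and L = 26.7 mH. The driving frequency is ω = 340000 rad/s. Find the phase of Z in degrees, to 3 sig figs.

-40.8°

X_L = ωL = 9080 Ω
X_C = 1/(ωC) = 2510 Ω
Parallel: admittances add. Y = 1/R + 1/(jωL) + jωC
Y = (0.000333 + j0.000288) S
|Y| = 0.000440 S → |Z| = 1/|Y| = 2270 Ω, ∠Z = −∠Y = -40.8°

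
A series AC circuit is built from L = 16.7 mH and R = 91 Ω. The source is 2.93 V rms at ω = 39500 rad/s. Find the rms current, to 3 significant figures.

4.40 mA

X_L = ωL = 660 Ω
Z = 91.0 + j660 Ω
|Z| = √(91.0² + 660²) = 666 Ω
I = V/|Z| = 2.93/666 = 4.40 mA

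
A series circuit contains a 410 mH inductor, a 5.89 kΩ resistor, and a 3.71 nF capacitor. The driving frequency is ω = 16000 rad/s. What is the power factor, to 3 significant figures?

0.497

X_L = ωL = 6560 Ω
X_C = 1/(ωC) = 16800 Ω
Net reactance X = X_L − X_C = -10300 Ω
Z = 5890 − j10300 Ω
|Z| = √(5890² + 10300²) = 11900 Ω
∠Z = arctan(-10300/5890) = -60.2°
cos φ = cos(-60.2°) = 0.497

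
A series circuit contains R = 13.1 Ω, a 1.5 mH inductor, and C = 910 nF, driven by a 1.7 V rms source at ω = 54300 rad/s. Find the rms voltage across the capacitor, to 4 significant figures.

X_L = ωL = 81.45 Ω
X_C = 1/(ωC) = 20.24 Ω
Net reactance X = X_L − X_C = 61.21 Ω
Z = 13.10 + j61.21 Ω
|Z| = √(13.10² + 61.21²) = 62.60 Ω
I = V/|Z| = 27.16 mA
V_C = I·|Z_C| = 0.02716 × 20.24 = 0.5496 V

0.5496 V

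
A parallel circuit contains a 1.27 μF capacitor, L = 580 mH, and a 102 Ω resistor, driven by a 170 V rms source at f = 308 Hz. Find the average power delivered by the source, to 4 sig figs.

283.3 W

ω = 2πf = 1935 rad/s
X_L = ωL = 1122 Ω
X_C = 1/(ωC) = 406.9 Ω
Parallel: admittances add. Y = 1/R + 1/(jωL) + jωC
Y = (0.009804 + j0.001567) S
|Y| = 0.009928 S → |Z| = 1/|Y| = 100.7 Ω, ∠Z = −∠Y = -9.080°
I = V/|Z| = 1.688 A
P = VI cos φ = 170 × 1.688 × cos(-9.080°) = 283.3 W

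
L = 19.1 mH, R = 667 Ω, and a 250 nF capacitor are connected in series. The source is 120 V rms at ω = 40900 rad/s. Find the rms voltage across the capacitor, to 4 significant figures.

12.29 V

X_L = ωL = 781.2 Ω
X_C = 1/(ωC) = 97.80 Ω
Net reactance X = X_L − X_C = 683.4 Ω
Z = 667.0 + j683.4 Ω
|Z| = √(667.0² + 683.4²) = 954.9 Ω
I = V/|Z| = 125.7 mA
V_C = I·|Z_C| = 0.1257 × 97.80 = 12.29 V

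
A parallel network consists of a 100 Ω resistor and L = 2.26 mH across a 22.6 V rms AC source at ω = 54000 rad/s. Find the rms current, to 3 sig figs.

292 mA

X_L = ωL = 122 Ω
Parallel: admittances add. Y = 1/R + 1/(jωL)
Y = (0.0100 − j0.00819) S
|Y| = 0.0129 S → |Z| = 1/|Y| = 77.3 Ω, ∠Z = −∠Y = 39.3°
I = V/|Z| = 22.6/77.3 = 292 mA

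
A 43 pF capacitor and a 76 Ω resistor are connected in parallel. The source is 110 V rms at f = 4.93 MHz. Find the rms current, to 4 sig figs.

1.455 A

ω = 2πf = 3.098e+07 rad/s
X_C = 1/(ωC) = 750.8 Ω
Parallel: admittances add. Y = 1/R + jωC
Y = (0.01316 + j0.001332) S
|Y| = 0.01323 S → |Z| = 1/|Y| = 75.61 Ω, ∠Z = −∠Y = -5.780°
I = V/|Z| = 110/75.61 = 1.455 A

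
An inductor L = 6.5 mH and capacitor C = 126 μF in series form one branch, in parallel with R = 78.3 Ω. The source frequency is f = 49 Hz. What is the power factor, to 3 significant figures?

ω = 2πf = 307.9 rad/s
X_L = ωL = 2.00 Ω
X_C = 1/(ωC) = 25.8 Ω
Branch 1: Z₁ = R = 78.3 Ω
Branch 2 (series LC): Z₂ = j(X_L − X_C) = −j23.8 Ω
Parallel: Z = Z₁Z₂/(Z₁+Z₂), |Z| = 22.8 Ω, ∠Z = -73.1°
cos φ = cos(-73.1°) = 0.291

0.291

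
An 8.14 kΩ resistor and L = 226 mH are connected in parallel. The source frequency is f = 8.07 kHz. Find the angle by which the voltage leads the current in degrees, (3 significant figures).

35.4°

ω = 2πf = 50710 rad/s
X_L = ωL = 11500 Ω
Parallel: admittances add. Y = 1/R + 1/(jωL)
Y = (0.000123 − j8.73e-05) S
|Y| = 0.000151 S → |Z| = 1/|Y| = 6640 Ω, ∠Z = −∠Y = 35.4°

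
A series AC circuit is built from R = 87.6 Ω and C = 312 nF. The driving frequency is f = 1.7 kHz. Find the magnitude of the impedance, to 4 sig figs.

ω = 2πf = 10680 rad/s
X_C = 1/(ωC) = 300.1 Ω
Z = 87.60 − j300.1 Ω
|Z| = √(87.60² + 300.1²) = 312.6 Ω

312.6 Ω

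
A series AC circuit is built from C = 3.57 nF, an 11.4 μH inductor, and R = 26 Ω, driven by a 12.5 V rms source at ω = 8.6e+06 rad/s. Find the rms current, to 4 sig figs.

177.4 mA

X_L = ωL = 98.04 Ω
X_C = 1/(ωC) = 32.57 Ω
Net reactance X = X_L − X_C = 65.47 Ω
Z = 26.00 + j65.47 Ω
|Z| = √(26.00² + 65.47²) = 70.44 Ω
I = V/|Z| = 12.5/70.44 = 177.4 mA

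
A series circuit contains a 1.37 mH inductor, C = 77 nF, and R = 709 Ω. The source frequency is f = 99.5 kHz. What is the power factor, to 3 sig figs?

ω = 2πf = 625200 rad/s
X_L = ωL = 856 Ω
X_C = 1/(ωC) = 20.8 Ω
Net reactance X = X_L − X_C = 836 Ω
Z = 709 + j836 Ω
|Z| = √(709² + 836²) = 1100 Ω
∠Z = arctan(836/709) = 49.7°
cos φ = cos(49.7°) = 0.647

0.647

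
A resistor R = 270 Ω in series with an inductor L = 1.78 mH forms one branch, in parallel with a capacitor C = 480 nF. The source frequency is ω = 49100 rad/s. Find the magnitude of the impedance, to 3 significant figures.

44.0 Ω

X_L = ωL = 87.4 Ω
X_C = 1/(ωC) = 42.4 Ω
Branch 1 (R+jX_L): Z₁ = 270 + j87.4 Ω, |Z₁| = 284 Ω
Branch 2 (−jX_C): Z₂ = −j42.4 Ω
Parallel: Z = Z₁Z₂/(Z₁+Z₂), |Z| = 44.0 Ω, ∠Z = -81.5°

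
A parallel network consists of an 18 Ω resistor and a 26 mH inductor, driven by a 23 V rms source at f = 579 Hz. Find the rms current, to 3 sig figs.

ω = 2πf = 3638 rad/s
X_L = ωL = 94.6 Ω
Parallel: admittances add. Y = 1/R + 1/(jωL)
Y = (0.0556 − j0.0106) S
|Y| = 0.0566 S → |Z| = 1/|Y| = 17.7 Ω, ∠Z = −∠Y = 10.8°
I = V/|Z| = 23/17.7 = 1.30 A

1.30 A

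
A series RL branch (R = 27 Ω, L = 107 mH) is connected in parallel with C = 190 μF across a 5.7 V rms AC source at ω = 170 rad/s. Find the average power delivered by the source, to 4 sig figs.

827.7 mW

X_L = ωL = 18.19 Ω
X_C = 1/(ωC) = 30.96 Ω
Branch 1 (R+jX_L): Z₁ = 27.00 + j18.19 Ω, |Z₁| = 32.56 Ω
Branch 2 (−jX_C): Z₂ = −j30.96 Ω
Parallel: Z = Z₁Z₂/(Z₁+Z₂), |Z| = 33.75 Ω, ∠Z = -30.72°
I = V/|Z| = 168.9 mA
P = VI cos φ = 5.7 × 0.1689 × cos(-30.72°) = 827.7 mW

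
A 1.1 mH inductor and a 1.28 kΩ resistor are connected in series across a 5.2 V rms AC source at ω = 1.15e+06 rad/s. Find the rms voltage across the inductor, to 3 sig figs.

X_L = ωL = 1260 Ω
Z = 1280 + j1260 Ω
|Z| = √(1280² + 1260²) = 1800 Ω
I = V/|Z| = 2.89 mA
V_L = I·|Z_L| = 0.00289 × 1260 = 3.66 V

3.66 V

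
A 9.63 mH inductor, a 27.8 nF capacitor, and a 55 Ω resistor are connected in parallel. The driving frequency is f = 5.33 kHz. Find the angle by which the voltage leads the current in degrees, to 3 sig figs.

6.81°

ω = 2πf = 33490 rad/s
X_L = ωL = 323 Ω
X_C = 1/(ωC) = 1070 Ω
Parallel: admittances add. Y = 1/R + 1/(jωL) + jωC
Y = (0.0182 − j0.00217) S
|Y| = 0.0183 S → |Z| = 1/|Y| = 54.6 Ω, ∠Z = −∠Y = 6.81°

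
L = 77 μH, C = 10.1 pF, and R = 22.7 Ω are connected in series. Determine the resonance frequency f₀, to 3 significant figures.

ω₀ = 1/√(LC) = 1/√(7.7e-05 × 1.01e-11) = 3.586e+07 rad/s
f₀ = ω₀/(2π) = 5.71 MHz

5.71 MHz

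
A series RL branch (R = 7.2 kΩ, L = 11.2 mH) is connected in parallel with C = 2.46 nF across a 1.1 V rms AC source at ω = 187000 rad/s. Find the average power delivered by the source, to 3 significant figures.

155 μW

X_L = ωL = 2090 Ω
X_C = 1/(ωC) = 2170 Ω
Branch 1 (R+jX_L): Z₁ = 7200 + j2090 Ω, |Z₁| = 7500 Ω
Branch 2 (−jX_C): Z₂ = −j2170 Ω
Parallel: Z = Z₁Z₂/(Z₁+Z₂), |Z| = 2260 Ω, ∠Z = -73.1°
I = V/|Z| = 486 μA
P = VI cos φ = 1.1 × 0.000486 × cos(-73.1°) = 155 μW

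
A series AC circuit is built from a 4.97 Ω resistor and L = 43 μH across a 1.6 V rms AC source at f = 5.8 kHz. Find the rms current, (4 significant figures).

ω = 2πf = 36440 rad/s
X_L = ωL = 1.567 Ω
Z = 4.970 + j1.567 Ω
|Z| = √(4.970² + 1.567²) = 5.211 Ω
I = V/|Z| = 1.6/5.211 = 307.0 mA

307.0 mA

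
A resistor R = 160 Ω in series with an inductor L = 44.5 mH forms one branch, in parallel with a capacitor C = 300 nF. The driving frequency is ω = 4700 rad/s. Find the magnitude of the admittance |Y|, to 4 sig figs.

2.811 mS

X_L = ωL = 209.1 Ω
X_C = 1/(ωC) = 709.2 Ω
Branch 1 (R+jX_L): Z₁ = 160.0 + j209.1 Ω, |Z₁| = 263.3 Ω
Branch 2 (−jX_C): Z₂ = −j709.2 Ω
Parallel: Z = Z₁Z₂/(Z₁+Z₂), |Z| = 355.7 Ω, ∠Z = 34.84°
|Y| = 1/|Z| = 2.811 mS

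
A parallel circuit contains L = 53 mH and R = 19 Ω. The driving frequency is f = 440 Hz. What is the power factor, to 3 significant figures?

0.992

ω = 2πf = 2765 rad/s
X_L = ωL = 147 Ω
Parallel: admittances add. Y = 1/R + 1/(jωL)
Y = (0.0526 − j0.00682) S
|Y| = 0.0531 S → |Z| = 1/|Y| = 18.8 Ω, ∠Z = −∠Y = 7.39°
cos φ = cos(7.39°) = 0.992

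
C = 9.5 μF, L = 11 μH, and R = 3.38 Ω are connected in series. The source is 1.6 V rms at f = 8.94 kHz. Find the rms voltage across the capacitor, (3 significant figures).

ω = 2πf = 56170 rad/s
X_L = ωL = 0.618 Ω
X_C = 1/(ωC) = 1.87 Ω
Net reactance X = X_L − X_C = -1.26 Ω
Z = 3.38 − j1.26 Ω
|Z| = √(3.38² + 1.26²) = 3.61 Ω
I = V/|Z| = 444 mA
V_C = I·|Z_C| = 0.444 × 1.87 = 0.832 V

0.832 V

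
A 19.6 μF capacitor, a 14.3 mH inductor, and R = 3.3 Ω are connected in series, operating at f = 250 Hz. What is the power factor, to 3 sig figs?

ω = 2πf = 1571 rad/s
X_L = ωL = 22.5 Ω
X_C = 1/(ωC) = 32.5 Ω
Net reactance X = X_L − X_C = -10.0 Ω
Z = 3.30 − j10.0 Ω
|Z| = √(3.30² + 10.0²) = 10.5 Ω
∠Z = arctan(-10.0/3.30) = -71.8°
cos φ = cos(-71.8°) = 0.313

0.313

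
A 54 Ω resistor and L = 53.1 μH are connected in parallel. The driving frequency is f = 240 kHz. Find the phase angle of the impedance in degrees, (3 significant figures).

34.0°

ω = 2πf = 1.508e+06 rad/s
X_L = ωL = 80.1 Ω
Parallel: admittances add. Y = 1/R + 1/(jωL)
Y = (0.0185 − j0.0125) S
|Y| = 0.0223 S → |Z| = 1/|Y| = 44.8 Ω, ∠Z = −∠Y = 34.0°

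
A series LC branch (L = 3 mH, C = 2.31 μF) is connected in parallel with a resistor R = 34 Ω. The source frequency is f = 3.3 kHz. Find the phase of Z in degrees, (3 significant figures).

39.4°

ω = 2πf = 20730 rad/s
X_L = ωL = 62.2 Ω
X_C = 1/(ωC) = 20.9 Ω
Branch 1: Z₁ = R = 34.0 Ω
Branch 2 (series LC): Z₂ = j(X_L − X_C) = j41.3 Ω
Parallel: Z = Z₁Z₂/(Z₁+Z₂), |Z| = 26.3 Ω, ∠Z = 39.4°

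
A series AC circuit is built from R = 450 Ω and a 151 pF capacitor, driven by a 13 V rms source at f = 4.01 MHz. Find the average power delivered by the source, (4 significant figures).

ω = 2πf = 2.52e+07 rad/s
X_C = 1/(ωC) = 262.8 Ω
Z = 450.0 − j262.8 Ω
|Z| = √(450.0² + 262.8²) = 521.1 Ω
∠Z = arctan(-262.8/450.0) = -30.29°
I = V/|Z| = 24.95 mA
P = VI cos φ = 13 × 0.02495 × cos(-30.29°) = 280.0 mW

280.0 mW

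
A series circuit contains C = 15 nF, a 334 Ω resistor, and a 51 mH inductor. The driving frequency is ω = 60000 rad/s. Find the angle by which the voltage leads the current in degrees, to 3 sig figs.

80.3°

X_L = ωL = 3060 Ω
X_C = 1/(ωC) = 1110 Ω
Net reactance X = X_L − X_C = 1950 Ω
Z = 334 + j1950 Ω
|Z| = √(334² + 1950²) = 1980 Ω
∠Z = arctan(1950/334) = 80.3°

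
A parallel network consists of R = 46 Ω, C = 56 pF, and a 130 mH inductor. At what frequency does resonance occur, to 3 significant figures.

ω₀ = 1/√(LC) = 1/√(0.13 × 5.6e-11) = 370600 rad/s
f₀ = ω₀/(2π) = 59.0 kHz

59.0 kHz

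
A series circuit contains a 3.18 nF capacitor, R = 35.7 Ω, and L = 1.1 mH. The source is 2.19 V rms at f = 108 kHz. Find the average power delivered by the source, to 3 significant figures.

2.10 mW

ω = 2πf = 678600 rad/s
X_L = ωL = 746 Ω
X_C = 1/(ωC) = 463 Ω
Net reactance X = X_L − X_C = 283 Ω
Z = 35.7 + j283 Ω
|Z| = √(35.7² + 283²) = 285 Ω
∠Z = arctan(283/35.7) = 82.8°
I = V/|Z| = 7.68 mA
P = VI cos φ = 2.19 × 0.00768 × cos(82.8°) = 2.10 mW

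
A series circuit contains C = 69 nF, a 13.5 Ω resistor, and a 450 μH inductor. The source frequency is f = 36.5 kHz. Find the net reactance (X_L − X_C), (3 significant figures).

40.0 Ω

ω = 2πf = 229300 rad/s
X_L = ωL = 103 Ω
X_C = 1/(ωC) = 63.2 Ω
X = 103 − 63.2 = 40.0 Ω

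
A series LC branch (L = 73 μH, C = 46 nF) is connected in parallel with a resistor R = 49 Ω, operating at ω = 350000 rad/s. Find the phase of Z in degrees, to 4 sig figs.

-53.27°

X_L = ωL = 25.55 Ω
X_C = 1/(ωC) = 62.11 Ω
Branch 1: Z₁ = R = 49.00 Ω
Branch 2 (series LC): Z₂ = j(X_L − X_C) = −j36.56 Ω
Parallel: Z = Z₁Z₂/(Z₁+Z₂), |Z| = 29.30 Ω, ∠Z = -53.27°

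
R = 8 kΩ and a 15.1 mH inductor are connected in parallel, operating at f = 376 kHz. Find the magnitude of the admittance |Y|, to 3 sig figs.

ω = 2πf = 2.362e+06 rad/s
X_L = ωL = 35700 Ω
Parallel: admittances add. Y = 1/R + 1/(jωL)
Y = (0.000125 − j2.8e-05) S
|Y| = 0.000128 S → |Z| = 1/|Y| = 7810 Ω, ∠Z = −∠Y = 12.6°

128 μS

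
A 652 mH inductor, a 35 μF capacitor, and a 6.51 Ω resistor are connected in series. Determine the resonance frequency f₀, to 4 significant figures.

33.32 Hz

ω₀ = 1/√(LC) = 1/√(0.652 × 3.5e-05) = 209.3 rad/s
f₀ = ω₀/(2π) = 33.32 Hz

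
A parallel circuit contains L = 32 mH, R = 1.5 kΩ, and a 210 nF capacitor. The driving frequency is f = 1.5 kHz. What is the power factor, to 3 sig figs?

ω = 2πf = 9425 rad/s
X_L = ωL = 302 Ω
X_C = 1/(ωC) = 505 Ω
Parallel: admittances add. Y = 1/R + 1/(jωL) + jωC
Y = (0.000667 − j0.00134) S
|Y| = 0.00149 S → |Z| = 1/|Y| = 670 Ω, ∠Z = −∠Y = 63.5°
cos φ = cos(63.5°) = 0.446

0.446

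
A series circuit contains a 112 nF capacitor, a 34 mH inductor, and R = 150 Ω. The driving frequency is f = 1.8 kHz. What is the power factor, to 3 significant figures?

ω = 2πf = 11310 rad/s
X_L = ωL = 385 Ω
X_C = 1/(ωC) = 789 Ω
Net reactance X = X_L − X_C = -405 Ω
Z = 150 − j405 Ω
|Z| = √(150² + 405²) = 432 Ω
∠Z = arctan(-405/150) = -69.7°
cos φ = cos(-69.7°) = 0.347

0.347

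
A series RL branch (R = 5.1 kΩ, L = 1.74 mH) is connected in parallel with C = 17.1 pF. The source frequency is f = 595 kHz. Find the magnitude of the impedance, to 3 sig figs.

ω = 2πf = 3.738e+06 rad/s
X_L = ωL = 6500 Ω
X_C = 1/(ωC) = 15600 Ω
Branch 1 (R+jX_L): Z₁ = 5100 + j6500 Ω, |Z₁| = 8270 Ω
Branch 2 (−jX_C): Z₂ = −j15600 Ω
Parallel: Z = Z₁Z₂/(Z₁+Z₂), |Z| = 12400 Ω, ∠Z = 22.7°

12400 Ω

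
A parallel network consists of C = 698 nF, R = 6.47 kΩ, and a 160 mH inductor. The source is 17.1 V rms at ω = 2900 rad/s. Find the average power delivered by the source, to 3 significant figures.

45.2 mW

X_L = ωL = 464 Ω
X_C = 1/(ωC) = 494 Ω
Parallel: admittances add. Y = 1/R + 1/(jωL) + jωC
Y = (0.000155 − j0.000131) S
|Y| = 0.000203 S → |Z| = 1/|Y| = 4940 Ω, ∠Z = −∠Y = 40.3°
I = V/|Z| = 3.46 mA
P = VI cos φ = 17.1 × 0.00346 × cos(40.3°) = 45.2 mW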